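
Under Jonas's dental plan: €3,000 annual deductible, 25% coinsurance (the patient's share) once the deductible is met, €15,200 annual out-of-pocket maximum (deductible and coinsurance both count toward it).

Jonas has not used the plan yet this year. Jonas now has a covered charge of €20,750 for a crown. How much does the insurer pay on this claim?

Deductible not yet touched, so the first €3,000 of the bill goes to the deductible.
That leaves €20,750 − €3,000 = €17,750 for coinsurance.
Coinsurance: €17,750 × 25% = €4,437.50.
That puts the patient's cost at €3,000 + €4,437.50 = €7,437.50 before any cap.
Year-to-date out-of-pocket becomes €0 + €7,437.50 = €7,437.50, still under the €15,200 maximum, so no cap applies.
The plan picks up €20,750 − €7,437.50 = €13,312.50.

€13,312.50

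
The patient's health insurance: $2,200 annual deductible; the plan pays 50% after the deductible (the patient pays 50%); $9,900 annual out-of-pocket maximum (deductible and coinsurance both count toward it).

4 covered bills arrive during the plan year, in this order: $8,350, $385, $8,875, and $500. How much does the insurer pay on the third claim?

$4,442.50

Claim 1 — $8,350: $2,200 to deductible, leaving $6,150; patient's 50% is $3,075. Patient pays $5,275; OOP now $5,275. Insurer: $8,350 − $5,275 = $3,075.
Claim 2 — $385: deductible already satisfied, so patient's share is 50% × $385 = $192.50. Patient owes $192.50 (running OOP $5,467.50). Insurer: $385 − $192.50 = $192.50.
Claim 3 — $8,875: deductible met; 50% of $8,875 = $4,437.50. OOP would hit $9,905 > $9,900, so the cap limits the patient to $9,900 − $5,467.50 = $4,432.50. Insurer: $8,875 − $4,432.50 = $4,442.50.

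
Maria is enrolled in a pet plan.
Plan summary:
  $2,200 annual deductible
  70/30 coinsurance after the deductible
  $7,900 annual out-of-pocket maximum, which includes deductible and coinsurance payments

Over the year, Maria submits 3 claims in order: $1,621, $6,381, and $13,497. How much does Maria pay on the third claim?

$3,959.40

Bill 1, $1,621: all of it applies to the deductible. Owner pays $1,621; OOP now $1,621.
Bill 2, $6,381: $579 finishes the deductible; $5,802 goes to coinsurance; owner's 30% is $1,740.60. Owner pays $2,319.60; OOP now $3,940.60.
Bill 3, $13,497: deductible already satisfied, so owner's share is 30% × $13,497 = $4,049.10. Adding that to $3,940.60 gives $7,989.70, past the $7,900 cap; owner pays only $7,900 − $3,940.60 = $3,959.40.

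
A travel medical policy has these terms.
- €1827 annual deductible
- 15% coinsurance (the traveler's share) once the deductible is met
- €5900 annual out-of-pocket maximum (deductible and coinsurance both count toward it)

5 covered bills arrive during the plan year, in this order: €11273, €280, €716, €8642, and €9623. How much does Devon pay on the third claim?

€107.40

Claim 1 (€11273): €1827 finishes the deductible; €9446 goes to coinsurance; 15% of €9446 = €1416.90. Traveler pays €3243.90; OOP now €3243.90.
Claim 2 (€280): 15% coinsurance on €280 = €42. Traveler pays €42; OOP now €3285.90.
Claim 3 (€716): deductible met; 15% of €716 = €107.40. Traveler owes €107.40 (running OOP €3393.30).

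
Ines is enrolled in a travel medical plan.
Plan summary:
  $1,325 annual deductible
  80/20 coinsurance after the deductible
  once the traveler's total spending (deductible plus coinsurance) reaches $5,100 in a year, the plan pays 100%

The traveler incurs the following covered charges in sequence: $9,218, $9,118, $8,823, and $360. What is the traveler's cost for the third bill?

$372.80

Claim 1 — $9,218: $1,325 finishes the deductible; $7,893 goes to coinsurance; traveler's 20% is $1,578.60. Traveler owes $2,903.60 (running OOP $2,903.60).
Claim 2 — $9,118: 20% coinsurance on $9,118 = $1,823.60. Cost to traveler: $1,823.60. OOP to date $4,727.20.
Claim 3 — $8,823: deductible met; 20% of $8,823 = $1,764.60. That would push OOP to $6,491.80, over the $5,100 cap, so traveler pays $5,100 − $4,727.20 = $372.80.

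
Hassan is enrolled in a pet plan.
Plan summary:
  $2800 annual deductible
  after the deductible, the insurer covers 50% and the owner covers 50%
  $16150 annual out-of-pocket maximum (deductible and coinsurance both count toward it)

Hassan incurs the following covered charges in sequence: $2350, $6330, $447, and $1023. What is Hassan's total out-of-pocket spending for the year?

#1 ($2350): all of it applies to the deductible. Owner pays $2350; OOP now $2350.
#2 ($6330): $450 to deductible, leaving $5880; coinsurance $5880 × 50% = $2940. Cost to owner: $3390. OOP to date $5740.
#3 ($447): deductible met; 50% of $447 = $223.50. Cost to owner: $223.50. OOP to date $5963.50.
#4 ($1023): deductible already satisfied, so owner's share is 50% × $1023 = $511.50. Owner pays $511.50; OOP now $6475.
Total paid by the owner: $2350 + $3390 + $223.50 + $511.50 = $6475.

$6475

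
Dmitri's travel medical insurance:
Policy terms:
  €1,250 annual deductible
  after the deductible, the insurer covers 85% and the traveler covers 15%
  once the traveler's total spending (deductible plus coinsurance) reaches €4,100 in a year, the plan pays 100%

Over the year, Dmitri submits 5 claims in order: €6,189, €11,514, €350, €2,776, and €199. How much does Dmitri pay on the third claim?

Bill 1, €6,189: €1,250 to deductible, leaving €4,939; coinsurance €4,939 × 15% = €740.85. Traveler pays €1,990.85; OOP now €1,990.85.
Bill 2, €11,514: deductible already satisfied, so traveler's share is 15% × €11,514 = €1,727.10. Cost to traveler: €1,727.10. OOP to date €3,717.95.
Bill 3, €350: 15% coinsurance on €350 = €52.50. Traveler pays €52.50; OOP now €3,770.45.

€52.50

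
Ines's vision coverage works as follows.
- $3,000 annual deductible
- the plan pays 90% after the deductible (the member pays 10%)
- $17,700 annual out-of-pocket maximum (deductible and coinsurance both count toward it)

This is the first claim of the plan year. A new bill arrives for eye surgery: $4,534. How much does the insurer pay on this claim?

Deductible not yet touched, so the first $3,000 of the bill goes to the deductible.
The remaining $1,534 (= $4,534 − $3,000) moves to coinsurance.
Member's 10% share of $1,534 is $153.40.
So the member owes $3,000 + $153.40 = $3,153.40 before any cap.
Year-to-date out-of-pocket becomes $0 + $3,153.40 = $3,153.40, still under the $17,700 maximum, so no cap applies.
The insurer covers the remainder: $4,534 − $3,153.40 = $1,380.60.

$1,380.60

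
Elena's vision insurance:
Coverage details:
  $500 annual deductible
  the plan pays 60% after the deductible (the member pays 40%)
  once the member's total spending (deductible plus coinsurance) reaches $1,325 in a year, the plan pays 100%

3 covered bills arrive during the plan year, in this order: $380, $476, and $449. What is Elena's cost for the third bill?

$179.60

Claim 1 — $380: fully absorbed by the deductible. Member owes $380 (running OOP $380).
Claim 2 — $476: deductible takes $120, $356 remains; member's 40% is $142.40. Member owes $262.40 (running OOP $642.40).
Claim 3 — $449: deductible already satisfied, so member's share is 40% × $449 = $179.60. Member pays $179.60; OOP now $822.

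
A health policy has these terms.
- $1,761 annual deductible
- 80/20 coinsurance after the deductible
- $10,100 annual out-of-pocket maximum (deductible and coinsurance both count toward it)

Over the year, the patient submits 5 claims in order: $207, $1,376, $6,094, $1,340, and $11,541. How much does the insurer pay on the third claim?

Claim 1 — $207: fully absorbed by the deductible. Patient pays $207; OOP now $207. Insurer: $207 − $207 = $0.
Claim 2 — $1,376: entire amount goes to the deductible. Cost to patient: $1,376. OOP to date $1,583. Insurer: $1,376 − $1,376 = $0.
Claim 3 — $6,094: $178 finishes the deductible; $5,916 goes to coinsurance; 20% of $5,916 = $1,183.20. Cost to patient: $1,361.20. OOP to date $2,944.20. Insurer: $6,094 − $1,361.20 = $4,732.80.

$4,732.80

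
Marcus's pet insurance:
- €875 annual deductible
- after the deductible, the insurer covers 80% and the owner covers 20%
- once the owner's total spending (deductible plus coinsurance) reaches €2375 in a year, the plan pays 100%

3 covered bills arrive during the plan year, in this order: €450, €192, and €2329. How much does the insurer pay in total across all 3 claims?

Claim 1 — €450: all of it applies to the deductible. Owner owes €450 (running OOP €450). Plan pays €450 − €450 = €0.
Claim 2 — €192: entire amount goes to the deductible. Owner owes €192 (running OOP €642). Plan pays €192 − €192 = €0.
Claim 3 — €2329: deductible takes €233, €2096 remains; coinsurance €2096 × 20% = €419.20. Cost to owner: €652.20. OOP to date €1294.20. Insurer: €2329 − €652.20 = €1676.80.
Insurer total: €0 + €0 + €1676.80 = €1676.80.

€1676.80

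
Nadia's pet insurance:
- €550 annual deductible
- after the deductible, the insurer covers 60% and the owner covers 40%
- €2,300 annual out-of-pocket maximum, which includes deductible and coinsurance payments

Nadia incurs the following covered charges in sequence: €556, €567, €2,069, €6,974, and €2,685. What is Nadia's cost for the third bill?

€827.60

Bill 1, €556: deductible takes €550, €6 remains; owner's 40% is €2.40. Owner pays €552.40; OOP now €552.40.
Bill 2, €567: deductible already satisfied, so owner's share is 40% × €567 = €226.80. Owner owes €226.80 (running OOP €779.20).
Bill 3, €2,069: deductible met; 40% of €2,069 = €827.60. Owner owes €827.60 (running OOP €1,606.80).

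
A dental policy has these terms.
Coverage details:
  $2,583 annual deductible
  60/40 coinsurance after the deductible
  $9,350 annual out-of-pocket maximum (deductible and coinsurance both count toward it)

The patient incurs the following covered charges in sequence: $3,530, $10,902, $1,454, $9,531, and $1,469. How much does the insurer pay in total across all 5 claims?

Bill 1, $3,530: deductible takes $2,583, $947 remains; coinsurance $947 × 40% = $378.80. Patient owes $2,961.80 (running OOP $2,961.80). Insurer: $3,530 − $2,961.80 = $568.20.
Bill 2, $10,902: deductible met; 40% of $10,902 = $4,360.80. Cost to patient: $4,360.80. OOP to date $7,322.60. Plan pays $10,902 − $4,360.80 = $6,541.20.
Bill 3, $1,454: deductible already satisfied, so patient's share is 40% × $1,454 = $581.60. Cost to patient: $581.60. OOP to date $7,904.20. Insurer: $1,454 − $581.60 = $872.40.
Bill 4, $9,531: 40% coinsurance on $9,531 = $3,812.40. Adding that to $7,904.20 gives $11,716.60, past the $9,350 cap; patient pays only $9,350 − $7,904.20 = $1,445.80. Plan pays $9,531 − $1,445.80 = $8,085.20.
Bill 5, $1,469: 40% coinsurance on $1,469 = $587.60. Adding that to $9,350 gives $9,937.60, past the $9,350 cap; patient pays only $9,350 − $9,350 = $0. Plan pays $1,469 − $0 = $1,469.
Insurer total = bills − patient's total = $26,886 − $9,350 = $17,536.

$17,536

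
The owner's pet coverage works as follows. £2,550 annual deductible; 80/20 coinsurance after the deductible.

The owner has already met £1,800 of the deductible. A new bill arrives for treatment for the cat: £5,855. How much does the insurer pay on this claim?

£4,084

£1,800 of the £2,550 deductible is already met, leaving £750.
That leaves £5,855 − £750 = £5,105 for coinsurance.
20% of £5,105 = £1,021 falls to the owner.
So the owner owes £750 + £1,021 = £1,771.
Insurer pays the balance: £5,855 − £1,771 = £4,084.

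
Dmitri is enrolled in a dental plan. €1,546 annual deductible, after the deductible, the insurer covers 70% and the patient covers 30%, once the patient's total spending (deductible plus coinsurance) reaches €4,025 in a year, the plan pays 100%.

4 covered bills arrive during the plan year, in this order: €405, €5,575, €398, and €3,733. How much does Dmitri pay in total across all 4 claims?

€4,025

Bill 1, €405: entire amount goes to the deductible. Patient pays €405; OOP now €405.
Bill 2, €5,575: €1,141 to deductible, leaving €4,434; coinsurance €4,434 × 30% = €1,330.20. Cost to patient: €2,471.20. OOP to date €2,876.20.
Bill 3, €398: deductible already satisfied, so patient's share is 30% × €398 = €119.40. Patient owes €119.40 (running OOP €2,995.60).
Bill 4, €3,733: deductible met; 30% of €3,733 = €1,119.90. That would push OOP to €4,115.50, over the €4,025 cap, so patient pays €4,025 − €2,995.60 = €1,029.40.
Total paid by the patient: €405 + €2,471.20 + €119.40 + €1,029.40 = €4,025.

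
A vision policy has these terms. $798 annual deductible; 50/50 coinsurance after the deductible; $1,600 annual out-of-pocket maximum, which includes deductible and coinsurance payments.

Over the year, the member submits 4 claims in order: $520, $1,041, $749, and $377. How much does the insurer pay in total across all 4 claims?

Claim 1 — $520: fully absorbed by the deductible. Member owes $520 (running OOP $520). Plan pays $520 − $520 = $0.
Claim 2 — $1,041: $278 finishes the deductible; $763 goes to coinsurance; 50% of $763 = $381.50. Member owes $659.50 (running OOP $1,179.50). Insurer: $1,041 − $659.50 = $381.50.
Claim 3 — $749: deductible met; 50% of $749 = $374.50. Member owes $374.50 (running OOP $1,554). Plan pays $749 − $374.50 = $374.50.
Claim 4 — $377: deductible met; 50% of $377 = $188.50. That would push OOP to $1,742.50, over the $1,600 cap, so member pays $1,600 − $1,554 = $46. Plan pays $377 − $46 = $331.
Insurer total: $0 + $381.50 + $374.50 + $331 = $1,087.

$1,087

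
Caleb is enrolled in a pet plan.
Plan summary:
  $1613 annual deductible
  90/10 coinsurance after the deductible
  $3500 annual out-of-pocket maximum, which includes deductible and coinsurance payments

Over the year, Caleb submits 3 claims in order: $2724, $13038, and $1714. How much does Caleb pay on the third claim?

Claim 1 ($2724): deductible takes $1613, $1111 remains; owner's 10% is $111.10. Owner pays $1724.10; OOP now $1724.10.
Claim 2 ($13038): deductible already satisfied, so owner's share is 10% × $13038 = $1303.80. Owner owes $1303.80 (running OOP $3027.90).
Claim 3 ($1714): 10% coinsurance on $1714 = $171.40. Owner pays $171.40; OOP now $3199.30.

$171.40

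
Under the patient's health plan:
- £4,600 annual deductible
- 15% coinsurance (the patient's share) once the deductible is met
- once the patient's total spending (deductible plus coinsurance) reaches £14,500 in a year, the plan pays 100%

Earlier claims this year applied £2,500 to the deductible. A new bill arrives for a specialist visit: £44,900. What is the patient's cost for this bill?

£2,500 of the £4,600 deductible is already met, leaving £2,100.
The remaining £42,800 (= £44,900 − £2,100) moves to coinsurance.
15% of £42,800 = £6,420 falls to the patient.
So the patient owes £2,100 + £6,420 = £8,520 before any cap.
Total out-of-pocket so far would be £2,500 + £8,520 = £11,020, below the £14,500 cap — no reduction.

£8,520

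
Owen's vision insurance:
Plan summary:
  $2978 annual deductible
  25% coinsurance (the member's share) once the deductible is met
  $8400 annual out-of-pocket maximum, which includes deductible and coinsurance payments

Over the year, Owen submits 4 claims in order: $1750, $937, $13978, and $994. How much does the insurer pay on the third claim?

Bill 1, $1750: all of it applies to the deductible. Member pays $1750; OOP now $1750. Insurer: $1750 − $1750 = $0.
Bill 2, $937: all of it applies to the deductible. Cost to member: $937. OOP to date $2687. Plan pays $937 − $937 = $0.
Bill 3, $13978: $291 finishes the deductible; $13687 goes to coinsurance; 25% of $13687 = $3421.75. Member pays $3712.75; OOP now $6399.75. Plan pays $13978 − $3712.75 = $10265.25.

$10265.25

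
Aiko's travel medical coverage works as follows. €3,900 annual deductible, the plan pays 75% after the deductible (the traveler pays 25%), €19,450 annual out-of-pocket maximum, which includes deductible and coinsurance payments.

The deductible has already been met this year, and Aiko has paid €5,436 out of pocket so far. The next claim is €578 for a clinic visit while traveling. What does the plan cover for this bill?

€433.50

With the deductible met, the entire €578 is subject to coinsurance.
25% of €578 = €144.50 falls to the traveler.
Year-to-date out-of-pocket becomes €5,436 + €144.50 = €5,580.50, still under the €19,450 maximum, so no cap applies.
The plan picks up €578 − €144.50 = €433.50.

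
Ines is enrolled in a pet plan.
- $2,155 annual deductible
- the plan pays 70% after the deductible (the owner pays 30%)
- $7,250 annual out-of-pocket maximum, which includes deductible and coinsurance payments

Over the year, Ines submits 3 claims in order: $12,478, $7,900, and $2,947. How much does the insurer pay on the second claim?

Claim 1 — $12,478: deductible takes $2,155, $10,323 remains; coinsurance $10,323 × 30% = $3,096.90. Owner pays $5,251.90; OOP now $5,251.90. Plan pays $12,478 − $5,251.90 = $7,226.10.
Claim 2 — $7,900: 30% coinsurance on $7,900 = $2,370. Adding that to $5,251.90 gives $7,621.90, past the $7,250 cap; owner pays only $7,250 − $5,251.90 = $1,998.10. Insurer: $7,900 − $1,998.10 = $5,901.90.

$5,901.90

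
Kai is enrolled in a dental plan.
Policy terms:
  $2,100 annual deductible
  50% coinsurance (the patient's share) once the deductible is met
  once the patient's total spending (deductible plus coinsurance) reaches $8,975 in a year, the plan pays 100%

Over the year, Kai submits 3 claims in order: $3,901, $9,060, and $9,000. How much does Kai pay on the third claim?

$1,444.50

Claim 1 — $3,901: deductible takes $2,100, $1,801 remains; 50% of $1,801 = $900.50. Patient owes $3,000.50 (running OOP $3,000.50).
Claim 2 — $9,060: 50% coinsurance on $9,060 = $4,530. Patient pays $4,530; OOP now $7,530.50.
Claim 3 — $9,000: deductible met; 50% of $9,000 = $4,500. OOP would hit $12,030.50 > $8,975, so the cap limits the patient to $8,975 − $7,530.50 = $1,444.50.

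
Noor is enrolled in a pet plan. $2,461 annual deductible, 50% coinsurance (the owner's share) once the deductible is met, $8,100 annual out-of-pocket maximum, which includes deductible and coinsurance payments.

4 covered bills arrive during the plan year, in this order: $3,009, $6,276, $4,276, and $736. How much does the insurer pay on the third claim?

$2,138

Claim 1 ($3,009): $2,461 to deductible, leaving $548; 50% of $548 = $274. Cost to owner: $2,735. OOP to date $2,735. Insurer: $3,009 − $2,735 = $274.
Claim 2 ($6,276): 50% coinsurance on $6,276 = $3,138. Owner owes $3,138 (running OOP $5,873). Plan pays $6,276 − $3,138 = $3,138.
Claim 3 ($4,276): deductible met; 50% of $4,276 = $2,138. Cost to owner: $2,138. OOP to date $8,011. Insurer: $4,276 − $2,138 = $2,138.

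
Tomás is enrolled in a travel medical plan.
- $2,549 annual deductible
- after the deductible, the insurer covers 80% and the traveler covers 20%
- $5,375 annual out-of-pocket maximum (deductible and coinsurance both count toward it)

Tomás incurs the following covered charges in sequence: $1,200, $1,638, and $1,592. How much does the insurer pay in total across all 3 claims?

Claim 1 ($1,200): all of it applies to the deductible. Cost to traveler: $1,200. OOP to date $1,200. Plan pays $1,200 − $1,200 = $0.
Claim 2 ($1,638): $1,349 to deductible, leaving $289; coinsurance $289 × 20% = $57.80. Traveler pays $1,406.80; OOP now $2,606.80. Plan pays $1,638 − $1,406.80 = $231.20.
Claim 3 ($1,592): deductible met; 20% of $1,592 = $318.40. Traveler owes $318.40 (running OOP $2,925.20). Insurer: $1,592 − $318.40 = $1,273.60.
Insurer total = bills − traveler's total = $4,430 − $2,925.20 = $1,504.80.

$1,504.80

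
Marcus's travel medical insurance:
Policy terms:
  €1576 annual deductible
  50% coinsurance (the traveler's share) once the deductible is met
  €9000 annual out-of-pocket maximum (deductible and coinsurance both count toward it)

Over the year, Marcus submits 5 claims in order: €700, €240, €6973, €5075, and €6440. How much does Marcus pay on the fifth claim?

€1718

Bill 1, €700: fully absorbed by the deductible. Cost to traveler: €700. OOP to date €700.
Bill 2, €240: all of it applies to the deductible. Cost to traveler: €240. OOP to date €940.
Bill 3, €6973: deductible takes €636, €6337 remains; traveler's 50% is €3168.50. Traveler owes €3804.50 (running OOP €4744.50).
Bill 4, €5075: deductible met; 50% of €5075 = €2537.50. Cost to traveler: €2537.50. OOP to date €7282.
Bill 5, €6440: 50% coinsurance on €6440 = €3220. Adding that to €7282 gives €10502, past the €9000 cap; traveler pays only €9000 − €7282 = €1718.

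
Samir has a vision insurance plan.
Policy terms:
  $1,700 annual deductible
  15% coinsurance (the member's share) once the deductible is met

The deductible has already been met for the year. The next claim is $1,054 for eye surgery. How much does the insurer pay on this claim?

$895.90

With the deductible met, the entire $1,054 is subject to coinsurance.
15% of $1,054 = $158.10 falls to the member.
The plan picks up $1,054 − $158.10 = $895.90.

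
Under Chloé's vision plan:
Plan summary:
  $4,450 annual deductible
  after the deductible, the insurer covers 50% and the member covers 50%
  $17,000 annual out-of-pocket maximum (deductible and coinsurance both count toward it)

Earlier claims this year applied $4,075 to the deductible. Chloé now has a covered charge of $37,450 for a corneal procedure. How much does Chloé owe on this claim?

Deductible still to meet: $4,450 − $4,075 = $375.
After the $375 deductible portion, $37,450 − $375 = $37,075 is subject to coinsurance.
50% of $37,075 = $18,537.50 falls to the member.
Member responsibility before any cap: $375 + $18,537.50 = $18,912.50.
That would bring total out-of-pocket to $22,987.50, past the $17,000 cap. The member is capped at $17,000 − $4,075 = $12,925 on this claim.

$12,925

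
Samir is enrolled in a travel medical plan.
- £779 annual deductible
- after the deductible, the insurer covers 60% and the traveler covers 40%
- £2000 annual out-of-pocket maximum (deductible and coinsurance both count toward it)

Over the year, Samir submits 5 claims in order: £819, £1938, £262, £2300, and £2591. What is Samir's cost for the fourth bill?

Bill 1, £819: £779 finishes the deductible; £40 goes to coinsurance; 40% of £40 = £16. Traveler pays £795; OOP now £795.
Bill 2, £1938: deductible already satisfied, so traveler's share is 40% × £1938 = £775.20. Traveler owes £775.20 (running OOP £1570.20).
Bill 3, £262: deductible already satisfied, so traveler's share is 40% × £262 = £104.80. Traveler pays £104.80; OOP now £1675.
Bill 4, £2300: 40% coinsurance on £2300 = £920. That would push OOP to £2595, over the £2000 cap, so traveler pays £2000 − £1675 = £325.

£325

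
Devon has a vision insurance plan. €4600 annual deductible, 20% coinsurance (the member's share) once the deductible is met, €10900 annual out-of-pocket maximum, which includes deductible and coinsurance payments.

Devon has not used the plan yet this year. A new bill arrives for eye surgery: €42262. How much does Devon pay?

€10900

The full €4600 deductible is still open; €4600 of this bill applies to it.
The remaining €37662 (= €42262 − €4600) moves to coinsurance.
20% of €37662 = €7532.40 falls to the member.
So the member owes €4600 + €7532.40 = €12132.40 before any cap.
That would bring total out-of-pocket to €12132.40, past the €10900 cap. The member is capped at €10900 − €0 = €10900 on this claim.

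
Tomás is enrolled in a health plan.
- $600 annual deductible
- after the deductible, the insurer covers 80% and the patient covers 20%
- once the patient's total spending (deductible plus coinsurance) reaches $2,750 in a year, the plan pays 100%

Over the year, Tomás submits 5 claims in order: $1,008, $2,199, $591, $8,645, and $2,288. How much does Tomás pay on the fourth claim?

$1,510.40

#1 ($1,008): deductible takes $600, $408 remains; coinsurance $408 × 20% = $81.60. Patient pays $681.60; OOP now $681.60.
#2 ($2,199): 20% coinsurance on $2,199 = $439.80. Patient pays $439.80; OOP now $1,121.40.
#3 ($591): deductible already satisfied, so patient's share is 20% × $591 = $118.20. Patient pays $118.20; OOP now $1,239.60.
#4 ($8,645): deductible met; 20% of $8,645 = $1,729. OOP would hit $2,968.60 > $2,750, so the cap limits the patient to $2,750 − $1,239.60 = $1,510.40.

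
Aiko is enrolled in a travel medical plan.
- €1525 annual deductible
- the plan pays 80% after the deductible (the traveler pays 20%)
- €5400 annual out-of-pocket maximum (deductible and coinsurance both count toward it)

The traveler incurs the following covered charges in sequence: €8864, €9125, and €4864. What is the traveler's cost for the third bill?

Claim 1 — €8864: deductible takes €1525, €7339 remains; coinsurance €7339 × 20% = €1467.80. Traveler pays €2992.80; OOP now €2992.80.
Claim 2 — €9125: deductible met; 20% of €9125 = €1825. Traveler owes €1825 (running OOP €4817.80).
Claim 3 — €4864: deductible met; 20% of €4864 = €972.80. Adding that to €4817.80 gives €5790.60, past the €5400 cap; traveler pays only €5400 − €4817.80 = €582.20.

€582.20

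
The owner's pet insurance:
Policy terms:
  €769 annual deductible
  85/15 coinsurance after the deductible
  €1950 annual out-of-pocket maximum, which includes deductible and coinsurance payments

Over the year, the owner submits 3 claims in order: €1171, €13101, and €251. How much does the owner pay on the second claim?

Bill 1, €1171: €769 finishes the deductible; €402 goes to coinsurance; 15% of €402 = €60.30. Owner owes €829.30 (running OOP €829.30).
Bill 2, €13101: 15% coinsurance on €13101 = €1965.15. Adding that to €829.30 gives €2794.45, past the €1950 cap; owner pays only €1950 − €829.30 = €1120.70.

€1120.70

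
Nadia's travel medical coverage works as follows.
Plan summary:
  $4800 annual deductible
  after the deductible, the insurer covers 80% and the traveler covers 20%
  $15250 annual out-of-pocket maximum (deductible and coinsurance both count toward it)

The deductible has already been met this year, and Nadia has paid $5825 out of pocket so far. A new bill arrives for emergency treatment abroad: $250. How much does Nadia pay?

$50

With the deductible met, the entire $250 is subject to coinsurance.
Traveler's 20% share of $250 is $50.
Cumulative spending $5825 + $50 = $5875 stays under the $15250 maximum.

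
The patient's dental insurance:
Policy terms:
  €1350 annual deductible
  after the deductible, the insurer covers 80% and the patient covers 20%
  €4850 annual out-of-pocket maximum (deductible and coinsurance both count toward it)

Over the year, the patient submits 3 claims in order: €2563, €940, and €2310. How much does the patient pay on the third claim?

€462

Claim 1 (€2563): €1350 finishes the deductible; €1213 goes to coinsurance; patient's 20% is €242.60. Patient owes €1592.60 (running OOP €1592.60).
Claim 2 (€940): deductible already satisfied, so patient's share is 20% × €940 = €188. Patient owes €188 (running OOP €1780.60).
Claim 3 (€2310): deductible already satisfied, so patient's share is 20% × €2310 = €462. Patient pays €462; OOP now €2242.60.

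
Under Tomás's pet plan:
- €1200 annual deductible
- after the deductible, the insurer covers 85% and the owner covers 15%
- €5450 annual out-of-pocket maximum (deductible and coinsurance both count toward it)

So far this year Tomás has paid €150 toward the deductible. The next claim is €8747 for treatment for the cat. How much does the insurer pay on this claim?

€6542.45

Remaining deductible: €1200 − €150 = €1050.
That leaves €8747 − €1050 = €7697 for coinsurance.
15% of €7697 = €1154.55 falls to the owner.
That puts the owner's cost at €1050 + €1154.55 = €2204.55 before any cap.
Year-to-date out-of-pocket becomes €150 + €2204.55 = €2354.55, still under the €5450 maximum, so no cap applies.
The plan picks up €8747 − €2204.55 = €6542.45.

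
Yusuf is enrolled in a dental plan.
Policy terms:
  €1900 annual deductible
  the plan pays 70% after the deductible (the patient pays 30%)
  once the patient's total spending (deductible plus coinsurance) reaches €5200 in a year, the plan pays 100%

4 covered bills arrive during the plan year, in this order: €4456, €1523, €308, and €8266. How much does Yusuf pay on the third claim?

€92.40

Claim 1 — €4456: deductible takes €1900, €2556 remains; patient's 30% is €766.80. Patient owes €2666.80 (running OOP €2666.80).
Claim 2 — €1523: 30% coinsurance on €1523 = €456.90. Cost to patient: €456.90. OOP to date €3123.70.
Claim 3 — €308: 30% coinsurance on €308 = €92.40. Patient owes €92.40 (running OOP €3216.10).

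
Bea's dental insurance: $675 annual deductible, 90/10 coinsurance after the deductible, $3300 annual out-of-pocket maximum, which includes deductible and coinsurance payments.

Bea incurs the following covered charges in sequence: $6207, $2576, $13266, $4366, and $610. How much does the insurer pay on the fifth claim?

#1 ($6207): $675 to deductible, leaving $5532; 10% of $5532 = $553.20. Patient pays $1228.20; OOP now $1228.20. Plan pays $6207 − $1228.20 = $4978.80.
#2 ($2576): deductible met; 10% of $2576 = $257.60. Patient owes $257.60 (running OOP $1485.80). Plan pays $2576 − $257.60 = $2318.40.
#3 ($13266): deductible met; 10% of $13266 = $1326.60. Patient pays $1326.60; OOP now $2812.40. Plan pays $13266 − $1326.60 = $11939.40.
#4 ($4366): deductible already satisfied, so patient's share is 10% × $4366 = $436.60. Cost to patient: $436.60. OOP to date $3249. Insurer: $4366 − $436.60 = $3929.40.
#5 ($610): 10% coinsurance on $610 = $61. OOP would hit $3310 > $3300, so the cap limits the patient to $3300 − $3249 = $51. Insurer: $610 − $51 = $559.

$559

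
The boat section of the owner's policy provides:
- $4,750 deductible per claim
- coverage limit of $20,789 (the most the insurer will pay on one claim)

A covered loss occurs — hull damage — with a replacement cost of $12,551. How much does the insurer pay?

$7,801

After the deductible, $12,551 − $4,750 = $7,801 remains.
$7,801 is within the $20,789 limit, so the insurer pays $7,801.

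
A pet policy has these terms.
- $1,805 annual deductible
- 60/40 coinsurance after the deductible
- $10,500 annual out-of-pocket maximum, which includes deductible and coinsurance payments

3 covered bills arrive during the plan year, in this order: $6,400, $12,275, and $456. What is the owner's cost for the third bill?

#1 ($6,400): $1,805 finishes the deductible; $4,595 goes to coinsurance; coinsurance $4,595 × 40% = $1,838. Owner owes $3,643 (running OOP $3,643).
#2 ($12,275): 40% coinsurance on $12,275 = $4,910. Cost to owner: $4,910. OOP to date $8,553.
#3 ($456): deductible met; 40% of $456 = $182.40. Owner pays $182.40; OOP now $8,735.40.

$182.40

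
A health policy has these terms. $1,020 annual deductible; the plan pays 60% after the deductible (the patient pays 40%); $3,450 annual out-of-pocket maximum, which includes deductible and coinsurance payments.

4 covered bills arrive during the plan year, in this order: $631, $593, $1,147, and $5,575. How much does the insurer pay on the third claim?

$688.20

Claim 1 — $631: all of it applies to the deductible. Patient pays $631; OOP now $631. Insurer: $631 − $631 = $0.
Claim 2 — $593: $389 finishes the deductible; $204 goes to coinsurance; 40% of $204 = $81.60. Patient owes $470.60 (running OOP $1,101.60). Plan pays $593 − $470.60 = $122.40.
Claim 3 — $1,147: deductible already satisfied, so patient's share is 40% × $1,147 = $458.80. Cost to patient: $458.80. OOP to date $1,560.40. Plan pays $1,147 − $458.80 = $688.20.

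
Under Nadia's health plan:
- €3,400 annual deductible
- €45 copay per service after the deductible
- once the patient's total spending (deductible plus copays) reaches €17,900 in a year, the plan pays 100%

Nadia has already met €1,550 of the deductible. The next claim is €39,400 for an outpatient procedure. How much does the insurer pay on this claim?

€37,505

Remaining deductible: €3,400 − €1,550 = €1,850.
That leaves €39,400 − €1,850 = €37,550 for the copay.
Copay on this service: €45.
Patient responsibility before any cap: €1,850 + €45 = €1,895.
Total out-of-pocket so far would be €1,550 + €1,895 = €3,445, below the €17,900 cap — no reduction.
The plan picks up €39,400 − €1,895 = €37,505.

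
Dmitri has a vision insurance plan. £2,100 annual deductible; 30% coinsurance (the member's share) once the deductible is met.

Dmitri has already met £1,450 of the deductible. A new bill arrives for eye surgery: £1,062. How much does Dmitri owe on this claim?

£773.60

Deductible still to meet: £2,100 − £1,450 = £650.
That leaves £1,062 − £650 = £412 for coinsurance.
Member's 30% share of £412 is £123.60.
That puts the member's cost at £650 + £123.60 = £773.60.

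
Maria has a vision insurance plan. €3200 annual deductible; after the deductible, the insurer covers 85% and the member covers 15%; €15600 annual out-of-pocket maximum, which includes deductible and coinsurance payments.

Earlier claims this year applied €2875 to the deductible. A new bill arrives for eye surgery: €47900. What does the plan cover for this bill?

Deductible still to meet: €3200 − €2875 = €325.
That leaves €47900 − €325 = €47575 for coinsurance.
Coinsurance: €47575 × 15% = €7136.25.
That puts the member's cost at €325 + €7136.25 = €7461.25 before any cap.
Total out-of-pocket so far would be €2875 + €7461.25 = €10336.25, below the €15600 cap — no reduction.
The insurer covers the remainder: €47900 − €7461.25 = €40438.75.

€40438.75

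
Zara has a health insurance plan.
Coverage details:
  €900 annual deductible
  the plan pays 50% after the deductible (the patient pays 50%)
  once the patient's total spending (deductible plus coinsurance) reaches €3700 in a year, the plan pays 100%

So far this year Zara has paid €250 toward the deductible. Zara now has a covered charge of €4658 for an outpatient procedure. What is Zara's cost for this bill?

Deductible still to meet: €900 − €250 = €650.
After the €650 deductible portion, €4658 − €650 = €4008 is subject to coinsurance.
50% of €4008 = €2004 falls to the patient.
Patient responsibility before any cap: €650 + €2004 = €2654.
Total out-of-pocket so far would be €250 + €2654 = €2904, below the €3700 cap — no reduction.

€2654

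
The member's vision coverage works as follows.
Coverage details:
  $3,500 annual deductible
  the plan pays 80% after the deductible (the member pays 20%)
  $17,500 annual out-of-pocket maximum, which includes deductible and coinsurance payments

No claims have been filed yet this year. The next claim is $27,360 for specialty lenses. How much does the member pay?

$8,272

Deductible not yet touched, so the first $3,500 of the bill goes to the deductible.
That leaves $27,360 − $3,500 = $23,860 for coinsurance.
Member's 20% share of $23,860 is $4,772.
That puts the member's cost at $3,500 + $4,772 = $8,272 before any cap.
Cumulative spending $0 + $8,272 = $8,272 stays under the $17,500 maximum.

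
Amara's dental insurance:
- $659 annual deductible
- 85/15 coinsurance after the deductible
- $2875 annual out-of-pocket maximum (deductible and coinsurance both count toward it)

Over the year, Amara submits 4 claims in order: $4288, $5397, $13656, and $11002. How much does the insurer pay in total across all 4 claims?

$31468

Claim 1 — $4288: $659 to deductible, leaving $3629; patient's 15% is $544.35. Patient owes $1203.35 (running OOP $1203.35). Insurer: $4288 − $1203.35 = $3084.65.
Claim 2 — $5397: deductible met; 15% of $5397 = $809.55. Cost to patient: $809.55. OOP to date $2012.90. Insurer: $5397 − $809.55 = $4587.45.
Claim 3 — $13656: 15% coinsurance on $13656 = $2048.40. Adding that to $2012.90 gives $4061.30, past the $2875 cap; patient pays only $2875 − $2012.90 = $862.10. Plan pays $13656 − $862.10 = $12793.90.
Claim 4 — $11002: deductible already satisfied, so patient's share is 15% × $11002 = $1650.30. That would push OOP to $4525.30, over the $2875 cap, so patient pays $2875 − $2875 = $0. Insurer: $11002 − $0 = $11002.
Insurer total: $3084.65 + $4587.45 + $12793.90 + $11002 = $31468.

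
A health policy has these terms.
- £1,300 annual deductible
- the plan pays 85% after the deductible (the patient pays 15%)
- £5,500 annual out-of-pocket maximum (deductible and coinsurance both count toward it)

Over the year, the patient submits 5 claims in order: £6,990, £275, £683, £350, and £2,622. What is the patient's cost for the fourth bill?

Bill 1, £6,990: £1,300 finishes the deductible; £5,690 goes to coinsurance; patient's 15% is £853.50. Patient owes £2,153.50 (running OOP £2,153.50).
Bill 2, £275: deductible already satisfied, so patient's share is 15% × £275 = £41.25. Patient owes £41.25 (running OOP £2,194.75).
Bill 3, £683: deductible met; 15% of £683 = £102.45. Patient pays £102.45; OOP now £2,297.20.
Bill 4, £350: deductible already satisfied, so patient's share is 15% × £350 = £52.50. Patient owes £52.50 (running OOP £2,349.70).

£52.50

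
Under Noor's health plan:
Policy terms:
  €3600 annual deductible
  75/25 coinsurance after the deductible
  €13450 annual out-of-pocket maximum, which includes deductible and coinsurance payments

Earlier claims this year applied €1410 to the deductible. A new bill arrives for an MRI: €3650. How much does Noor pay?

Deductible still to meet: €3600 − €1410 = €2190.
After the €2190 deductible portion, €3650 − €2190 = €1460 is subject to coinsurance.
Coinsurance: €1460 × 25% = €365.
Patient responsibility before any cap: €2190 + €365 = €2555.
Cumulative spending €1410 + €2555 = €3965 stays under the €13450 maximum.

€2555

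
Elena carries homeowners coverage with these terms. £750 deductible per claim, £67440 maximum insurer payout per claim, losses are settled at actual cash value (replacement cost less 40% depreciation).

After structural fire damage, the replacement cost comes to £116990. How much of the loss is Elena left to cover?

Depreciate 40%: the covered value is £116990 × 0.6 = £70194.
Subtract the deductible: £70194 − £750 = £69444.
£69444 exceeds the £67440 limit, so the insurer pays the limit: £67440.
Out of pocket: £116990 − £67440 = £49550.

£49550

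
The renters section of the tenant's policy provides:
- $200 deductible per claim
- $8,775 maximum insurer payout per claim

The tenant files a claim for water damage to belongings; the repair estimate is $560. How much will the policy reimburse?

Subtract the deductible: $560 − $200 = $360.
$360 ≤ $8,775, so the limit doesn't bind; insurer pays $360.

$360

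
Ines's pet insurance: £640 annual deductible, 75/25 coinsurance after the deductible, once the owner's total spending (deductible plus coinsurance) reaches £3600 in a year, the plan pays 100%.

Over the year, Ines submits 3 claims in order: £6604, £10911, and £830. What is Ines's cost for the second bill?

£1469

Bill 1, £6604: deductible takes £640, £5964 remains; 25% of £5964 = £1491. Owner pays £2131; OOP now £2131.
Bill 2, £10911: deductible already satisfied, so owner's share is 25% × £10911 = £2727.75. OOP would hit £4858.75 > £3600, so the cap limits the owner to £3600 − £2131 = £1469.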